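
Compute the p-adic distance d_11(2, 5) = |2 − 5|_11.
d_11(2, 5) = 1

Step 1 — x − y = 2 − 5 = -3. Step 2 — v_11(-3) = 0 (factor: -3 = −(11^0 · 3); the sign does not affect v_p). Step 3 — |x − y|_11 = 11^{0} = 1.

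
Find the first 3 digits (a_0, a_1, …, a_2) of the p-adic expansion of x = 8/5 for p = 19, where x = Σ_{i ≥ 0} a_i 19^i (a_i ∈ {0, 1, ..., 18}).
(a_0, …, a_2) = (13, 7, 11)

v_19(8/5) = 0 (numerator and denominator both coprime to 19), so x ∈ ℤ_19^×. Compute digits iteratively via a_i = x_i mod 19, x_{i+1} = (x_i − a_i)/19, with x_0 = x:
  x_0 = 8/5;  a_0 = 13;  x_1 = (x_0 − 13)/19 = -3/5
  x_1 = -3/5;  a_1 = 7;  x_2 = (x_1 − 7)/19 = -2/5
  x_2 = -2/5;  a_2 = 11;  x_3 = (x_2 − 11)/19 = -3/5
Digits: (13, 7, 11).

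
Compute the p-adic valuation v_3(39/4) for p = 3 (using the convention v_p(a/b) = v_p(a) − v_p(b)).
v_3(39/4) = 1

Factor powers of 3 from the numerator and denominator of the reduced fraction: 39 = 3^1 · 13 and 4 = 3^0 · 4. Apply v_p(a/b) = v_p(a) − v_p(b): v_3(39/4) = 1 − 0 = 1.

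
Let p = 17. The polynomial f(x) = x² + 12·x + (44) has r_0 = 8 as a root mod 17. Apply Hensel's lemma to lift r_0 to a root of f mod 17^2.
r_1 = 42 (mod 289)

Hensel: r_{i+1} = r_i − f(r_i)·(f′(r_i))^{-1} mod 17^{i+2}, f′(x) = 2x + 12. Iterate:
  r_0 = 8 (mod 17)
  r_1 = 42 (mod 289)
Final: r = 42 satisfies f(r) ≡ 0 mod 17^2.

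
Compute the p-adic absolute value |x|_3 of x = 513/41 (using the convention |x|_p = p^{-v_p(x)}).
|513/41|_3 = 1/27

Step 1 — compute v_3(x) by factoring powers of 3 out of the numerator and denominator: v_3(513/41) = 3. Step 2 — apply |x|_p = p^{-v_p(x)} = 3^{-3} = 1/27.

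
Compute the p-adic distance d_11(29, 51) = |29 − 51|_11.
d_11(29, 51) = 1/11

Step 1 — x − y = 29 − 51 = -22. Step 2 — v_11(-22) = 1 (factor: -22 = −(11^1 · 2); the sign does not affect v_p). Step 3 — |x − y|_11 = 11^{-1} = 1/11.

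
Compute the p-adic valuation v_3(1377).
v_3(1377) = 4

v_3(n) is the largest exponent k such that 3^k divides n. Factor out: 1377 = 3^4 · 17. (Sign doesn't affect v_p.) So v_3(1377) = 4.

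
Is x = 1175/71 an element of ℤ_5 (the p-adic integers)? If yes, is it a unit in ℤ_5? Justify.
x ∈ ℤ_5 but not a unit; v_5(x) = 2 > 0

ℤ_5 = {x ∈ ℚ_5 : v_5(x) ≥ 0} and ℤ_5^× = {x ∈ ℤ_5 : v_5(x) = 0}. Here v_5(1175/71) = v_5(num) − v_5(den) = 2; compare against these criteria.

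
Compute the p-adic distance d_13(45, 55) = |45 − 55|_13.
d_13(45, 55) = 1

Step 1 — x − y = 45 − 55 = -10. Step 2 — v_13(-10) = 0 (factor: -10 = −(13^0 · 10); the sign does not affect v_p). Step 3 — |x − y|_13 = 13^{0} = 1.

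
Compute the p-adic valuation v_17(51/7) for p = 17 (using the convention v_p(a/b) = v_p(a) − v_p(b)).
v_17(51/7) = 1

Factor powers of 17 from the numerator and denominator of the reduced fraction: 51 = 17^1 · 3 and 7 = 17^0 · 7. Apply v_p(a/b) = v_p(a) − v_p(b): v_17(51/7) = 1 − 0 = 1.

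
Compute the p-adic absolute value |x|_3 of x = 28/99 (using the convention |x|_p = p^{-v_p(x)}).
|28/99|_3 = 9

Step 1 — compute v_3(x) by factoring powers of 3 out of the numerator and denominator: v_3(28/99) = -2. Step 2 — apply |x|_p = p^{-v_p(x)} = 3^{2} = 9.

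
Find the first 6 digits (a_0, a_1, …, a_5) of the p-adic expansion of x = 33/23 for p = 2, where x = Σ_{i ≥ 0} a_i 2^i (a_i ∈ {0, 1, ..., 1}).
(a_0, …, a_5) = (1, 1, 1, 0, 0, 0)

v_2(33/23) = 0 (numerator and denominator both coprime to 2), so x ∈ ℤ_2^×. Compute digits iteratively via a_i = x_i mod 2, x_{i+1} = (x_i − a_i)/2, with x_0 = x:
  x_0 = 33/23;  a_0 = 1;  x_1 = (x_0 − 1)/2 = 5/23
  x_1 = 5/23;  a_1 = 1;  x_2 = (x_1 − 1)/2 = -9/23
  x_2 = -9/23;  a_2 = 1;  x_3 = (x_2 − 1)/2 = -16/23
  x_3 = -16/23;  a_3 = 0;  x_4 = (x_3 − 0)/2 = -8/23
  x_4 = -8/23;  a_4 = 0;  x_5 = (x_4 − 0)/2 = -4/23
  x_5 = -4/23;  a_5 = 0;  x_6 = (x_5 − 0)/2 = -2/23
Digits: (1, 1, 1, 0, 0, 0).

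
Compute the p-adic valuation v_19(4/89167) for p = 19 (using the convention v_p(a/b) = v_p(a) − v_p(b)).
v_19(4/89167) = -3

Factor powers of 19 from the numerator and denominator of the reduced fraction: 4 = 19^0 · 4 and 89167 = 19^3 · 13. Apply v_p(a/b) = v_p(a) − v_p(b): v_19(4/89167) = 0 − 3 = -3.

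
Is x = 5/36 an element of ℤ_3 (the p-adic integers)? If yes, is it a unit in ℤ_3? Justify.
x ∉ ℤ_3 (v_3(x) = -2 < 0)

ℤ_3 = {x ∈ ℚ_3 : v_3(x) ≥ 0} and ℤ_3^× = {x ∈ ℤ_3 : v_3(x) = 0}. Here v_3(5/36) = v_3(num) − v_3(den) = -2; compare against these criteria.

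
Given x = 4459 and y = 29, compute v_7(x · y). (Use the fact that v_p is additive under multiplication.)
v_7(129311) = 3

v_p(x) = 3 (factor: 4459 = 7^3 · 13); v_p(y) = 0 (factor: 29 = 7^0 · 29). Additivity: v_p(xy) = v_p(x) + v_p(y) = 3 + 0 = 3. (Direct check: xy = 129311 = 7^3 · (377).)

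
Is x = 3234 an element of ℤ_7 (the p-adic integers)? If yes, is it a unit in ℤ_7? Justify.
x ∈ ℤ_7 but not a unit; v_7(x) = 2 > 0

ℤ_7 = {x ∈ ℚ_7 : v_7(x) ≥ 0} and ℤ_7^× = {x ∈ ℤ_7 : v_7(x) = 0}. Here v_7(3234) = v_7(num) − v_7(den) = 2; compare against these criteria.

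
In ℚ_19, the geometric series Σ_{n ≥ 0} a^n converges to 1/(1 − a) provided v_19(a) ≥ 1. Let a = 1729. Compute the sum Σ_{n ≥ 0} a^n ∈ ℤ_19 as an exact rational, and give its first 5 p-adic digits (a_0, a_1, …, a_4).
Σ a^n = 1/(1 − a) = -1/1728;  first 5 digits = (1, 15, 1, 11, 2)

v_19(a) = 1 ≥ 1, so the series converges in ℤ_19 to 1/(1 − a) = 1/(1 − 1729) = -1/1728. Expand this rational in ℤ_19: compute digits iteratively via d_i = x_i mod 19, x_{i+1} = (x_i − d_i)/19. The first 5 digits are (1, 15, 1, 11, 2).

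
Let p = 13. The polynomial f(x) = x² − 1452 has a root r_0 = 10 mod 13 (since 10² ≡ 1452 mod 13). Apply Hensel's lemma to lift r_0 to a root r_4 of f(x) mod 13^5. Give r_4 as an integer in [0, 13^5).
r_4 = 154307 (mod 371293)

Hensel's recurrence: r_{i+1} = r_i − f(r_i)·(f′(r_i))^{-1} mod 13^{i+2}, with f′(x) = 2x. Iterate:
  r_0 = 10 (mod 13)
  r_1 = 10 (mod 169)
  r_2 = 517 (mod 2197)
  r_3 = 11502 (mod 28561)
  r_4 = 154307 (mod 371293)
Final: r_4 = 154307, and one checks f(r_4) ≡ 0 mod 13^5.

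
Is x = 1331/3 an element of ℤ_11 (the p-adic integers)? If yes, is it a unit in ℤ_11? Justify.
x ∈ ℤ_11 but not a unit; v_11(x) = 3 > 0

ℤ_11 = {x ∈ ℚ_11 : v_11(x) ≥ 0} and ℤ_11^× = {x ∈ ℤ_11 : v_11(x) = 0}. Here v_11(1331/3) = v_11(num) − v_11(den) = 3; compare against these criteria.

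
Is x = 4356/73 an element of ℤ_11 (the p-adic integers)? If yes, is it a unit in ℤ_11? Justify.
x ∈ ℤ_11 but not a unit; v_11(x) = 2 > 0

ℤ_11 = {x ∈ ℚ_11 : v_11(x) ≥ 0} and ℤ_11^× = {x ∈ ℤ_11 : v_11(x) = 0}. Here v_11(4356/73) = v_11(num) − v_11(den) = 2; compare against these criteria.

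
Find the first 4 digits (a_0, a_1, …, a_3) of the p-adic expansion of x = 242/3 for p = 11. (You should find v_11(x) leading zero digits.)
(a_0, …, a_3) = (0, 0, 8, 3)

v_11(242/3) = 2, so a_0 = ... = a_1 = 0. Factor out: x = 11^2 · u with u = 2/3 a unit in ℤ_11. Expand u iteratively via a_{v+i} = u_i mod 11, u_{i+1} = (u_i − a_{v+i})/11:
  u_0 = 2/3;  a_2 = 8;  u_1 = (u_0 − 8)/11 = -2/3
  u_1 = -2/3;  a_3 = 3;  u_2 = (u_1 − 3)/11 = -1/3
Digits: (0, 0, 8, 3).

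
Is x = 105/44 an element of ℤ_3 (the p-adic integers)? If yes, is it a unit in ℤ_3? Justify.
x ∈ ℤ_3 but not a unit; v_3(x) = 1 > 0

ℤ_3 = {x ∈ ℚ_3 : v_3(x) ≥ 0} and ℤ_3^× = {x ∈ ℤ_3 : v_3(x) = 0}. Here v_3(105/44) = v_3(num) − v_3(den) = 1; compare against these criteria.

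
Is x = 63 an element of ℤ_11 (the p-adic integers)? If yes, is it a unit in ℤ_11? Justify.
x ∈ ℤ_11^× (unit); v_11(x) = 0

ℤ_11 = {x ∈ ℚ_11 : v_11(x) ≥ 0} and ℤ_11^× = {x ∈ ℤ_11 : v_11(x) = 0}. Here v_11(63) = v_11(num) − v_11(den) = 0; compare against these criteria.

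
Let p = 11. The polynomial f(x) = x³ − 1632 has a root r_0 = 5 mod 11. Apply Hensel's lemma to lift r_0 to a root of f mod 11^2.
r_1 = 38 (mod 121)

Hensel: r_{i+1} = r_i − f(r_i)/f′(r_i) mod 11^{i+2}, where f′(x) = 3x². Iterate:
  r_0 = 5 (mod 11)
  r_1 = 38 (mod 121)
Final: r = 38 with f(r) ≡ 0 mod 11^2.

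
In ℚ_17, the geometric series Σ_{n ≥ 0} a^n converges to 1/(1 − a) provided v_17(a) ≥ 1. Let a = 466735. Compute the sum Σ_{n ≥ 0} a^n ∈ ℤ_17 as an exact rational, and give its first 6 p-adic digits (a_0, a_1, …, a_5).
Σ a^n = 1/(1 − a) = -1/466734;  first 6 digits = (1, 0, 0, 10, 5, 0)

v_17(a) = 3 ≥ 1, so the series converges in ℤ_17 to 1/(1 − a) = 1/(1 − 466735) = -1/466734. Expand this rational in ℤ_17: compute digits iteratively via d_i = x_i mod 17, x_{i+1} = (x_i − d_i)/17. The first 6 digits are (1, 0, 0, 10, 5, 0).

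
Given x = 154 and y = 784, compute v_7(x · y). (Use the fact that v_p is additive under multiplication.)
v_7(120736) = 3

v_p(x) = 1 (factor: 154 = 7^1 · 22); v_p(y) = 2 (factor: 784 = 7^2 · 16). Additivity: v_p(xy) = v_p(x) + v_p(y) = 1 + 2 = 3. (Direct check: xy = 120736 = 7^3 · (352).)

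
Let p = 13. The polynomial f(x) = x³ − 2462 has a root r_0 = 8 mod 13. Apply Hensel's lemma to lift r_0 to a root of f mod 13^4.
r_3 = 26229 (mod 28561)

Hensel: r_{i+1} = r_i − f(r_i)/f′(r_i) mod 13^{i+2}, where f′(x) = 3x². Iterate:
  r_0 = 8 (mod 13)
  r_1 = 34 (mod 169)
  r_2 = 2062 (mod 2197)
  r_3 = 26229 (mod 28561)
Final: r = 26229 with f(r) ≡ 0 mod 13^4.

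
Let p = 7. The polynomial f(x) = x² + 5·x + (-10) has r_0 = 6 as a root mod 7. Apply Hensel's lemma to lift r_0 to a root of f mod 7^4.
r_3 = 1343 (mod 2401)

Hensel: r_{i+1} = r_i − f(r_i)·(f′(r_i))^{-1} mod 7^{i+2}, f′(x) = 2x + 5. Iterate:
  r_0 = 6 (mod 7)
  r_1 = 20 (mod 49)
  r_2 = 314 (mod 343)
  r_3 = 1343 (mod 2401)
Final: r = 1343 satisfies f(r) ≡ 0 mod 7^4.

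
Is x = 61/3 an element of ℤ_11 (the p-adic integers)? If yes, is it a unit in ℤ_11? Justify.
x ∈ ℤ_11^× (unit); v_11(x) = 0

ℤ_11 = {x ∈ ℚ_11 : v_11(x) ≥ 0} and ℤ_11^× = {x ∈ ℤ_11 : v_11(x) = 0}. Here v_11(61/3) = v_11(num) − v_11(den) = 0; compare against these criteria.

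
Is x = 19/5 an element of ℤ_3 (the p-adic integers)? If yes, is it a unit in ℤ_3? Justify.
x ∈ ℤ_3^× (unit); v_3(x) = 0

ℤ_3 = {x ∈ ℚ_3 : v_3(x) ≥ 0} and ℤ_3^× = {x ∈ ℤ_3 : v_3(x) = 0}. Here v_3(19/5) = v_3(num) − v_3(den) = 0; compare against these criteria.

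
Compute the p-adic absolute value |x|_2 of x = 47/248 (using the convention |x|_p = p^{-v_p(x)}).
|47/248|_2 = 8

Step 1 — compute v_2(x) by factoring powers of 2 out of the numerator and denominator: v_2(47/248) = -3. Step 2 — apply |x|_p = p^{-v_p(x)} = 2^{3} = 8.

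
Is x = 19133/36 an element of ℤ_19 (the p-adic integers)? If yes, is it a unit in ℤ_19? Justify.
x ∈ ℤ_19 but not a unit; v_19(x) = 2 > 0

ℤ_19 = {x ∈ ℚ_19 : v_19(x) ≥ 0} and ℤ_19^× = {x ∈ ℤ_19 : v_19(x) = 0}. Here v_19(19133/36) = v_19(num) − v_19(den) = 2; compare against these criteria.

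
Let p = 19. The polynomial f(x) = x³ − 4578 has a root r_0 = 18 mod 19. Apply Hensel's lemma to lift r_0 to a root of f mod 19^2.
r_1 = 322 (mod 361)

Hensel: r_{i+1} = r_i − f(r_i)/f′(r_i) mod 19^{i+2}, where f′(x) = 3x². Iterate:
  r_0 = 18 (mod 19)
  r_1 = 322 (mod 361)
Final: r = 322 with f(r) ≡ 0 mod 19^2.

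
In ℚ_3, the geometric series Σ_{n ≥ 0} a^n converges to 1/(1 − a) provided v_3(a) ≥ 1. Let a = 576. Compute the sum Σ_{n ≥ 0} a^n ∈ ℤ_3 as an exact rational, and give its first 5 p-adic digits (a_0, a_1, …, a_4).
Σ a^n = 1/(1 − a) = -1/575;  first 5 digits = (1, 0, 1, 0, 2)

v_3(a) = 2 ≥ 1, so the series converges in ℤ_3 to 1/(1 − a) = 1/(1 − 576) = -1/575. Expand this rational in ℤ_3: compute digits iteratively via d_i = x_i mod 3, x_{i+1} = (x_i − d_i)/3. The first 5 digits are (1, 0, 1, 0, 2).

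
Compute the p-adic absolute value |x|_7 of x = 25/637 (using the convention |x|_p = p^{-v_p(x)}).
|25/637|_7 = 49

Step 1 — compute v_7(x) by factoring powers of 7 out of the numerator and denominator: v_7(25/637) = -2. Step 2 — apply |x|_p = p^{-v_p(x)} = 7^{2} = 49.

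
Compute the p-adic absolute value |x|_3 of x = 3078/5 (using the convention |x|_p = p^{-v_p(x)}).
|3078/5|_3 = 1/81

Step 1 — compute v_3(x) by factoring powers of 3 out of the numerator and denominator: v_3(3078/5) = 4. Step 2 — apply |x|_p = p^{-v_p(x)} = 3^{-4} = 1/81.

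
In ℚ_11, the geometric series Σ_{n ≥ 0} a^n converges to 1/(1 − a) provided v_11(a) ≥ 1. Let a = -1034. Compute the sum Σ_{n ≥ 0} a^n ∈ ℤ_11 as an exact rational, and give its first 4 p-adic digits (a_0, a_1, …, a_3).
Σ a^n = 1/(1 − a) = 1/1035;  first 4 digits = (1, 5, 5, 3)

v_11(a) = 1 ≥ 1, so the series converges in ℤ_11 to 1/(1 − a) = 1/(1 − (-1034)) = 1/1035. Expand this rational in ℤ_11: compute digits iteratively via d_i = x_i mod 11, x_{i+1} = (x_i − d_i)/11. The first 4 digits are (1, 5, 5, 3).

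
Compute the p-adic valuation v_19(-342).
v_19(-342) = 1

v_19(n) is the largest exponent k such that 19^k divides n. Factor out: -342 = -19^1 · 18. (Sign doesn't affect v_p.) So v_19(-342) = 1.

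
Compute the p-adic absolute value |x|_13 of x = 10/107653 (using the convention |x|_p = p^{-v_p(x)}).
|10/107653|_13 = 2197

Step 1 — compute v_13(x) by factoring powers of 13 out of the numerator and denominator: v_13(10/107653) = -3. Step 2 — apply |x|_p = p^{-v_p(x)} = 13^{3} = 2197.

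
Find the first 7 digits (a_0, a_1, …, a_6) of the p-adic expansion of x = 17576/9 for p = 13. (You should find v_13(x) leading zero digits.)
(a_0, …, a_6) = (0, 0, 0, 11, 5, 1, 10)

v_13(17576/9) = 3, so a_0 = ... = a_2 = 0. Factor out: x = 13^3 · u with u = 8/9 a unit in ℤ_13. Expand u iteratively via a_{v+i} = u_i mod 13, u_{i+1} = (u_i − a_{v+i})/13:
  u_0 = 8/9;  a_3 = 11;  u_1 = (u_0 − 11)/13 = -7/9
  u_1 = -7/9;  a_4 = 5;  u_2 = (u_1 − 5)/13 = -4/9
  u_2 = -4/9;  a_5 = 1;  u_3 = (u_2 − 1)/13 = -1/9
  u_3 = -1/9;  a_6 = 10;  u_4 = (u_3 − 10)/13 = -7/9
Digits: (0, 0, 0, 11, 5, 1, 10).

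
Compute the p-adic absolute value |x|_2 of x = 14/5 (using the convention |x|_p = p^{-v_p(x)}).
|14/5|_2 = 1/2

Step 1 — compute v_2(x) by factoring powers of 2 out of the numerator and denominator: v_2(14/5) = 1. Step 2 — apply |x|_p = p^{-v_p(x)} = 2^{-1} = 1/2.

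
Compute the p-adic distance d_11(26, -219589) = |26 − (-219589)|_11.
d_11(26, -219589) = 1/14641

Step 1 — x − y = 26 − (-219589) = 219615. Step 2 — v_11(219615) = 4 (factor: 219615 = (11^4 · 15); the sign does not affect v_p). Step 3 — |x − y|_11 = 11^{-4} = 1/14641.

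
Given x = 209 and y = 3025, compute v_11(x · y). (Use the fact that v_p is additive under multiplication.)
v_11(632225) = 3

v_p(x) = 1 (factor: 209 = 11^1 · 19); v_p(y) = 2 (factor: 3025 = 11^2 · 25). Additivity: v_p(xy) = v_p(x) + v_p(y) = 1 + 2 = 3. (Direct check: xy = 632225 = 11^3 · (475).)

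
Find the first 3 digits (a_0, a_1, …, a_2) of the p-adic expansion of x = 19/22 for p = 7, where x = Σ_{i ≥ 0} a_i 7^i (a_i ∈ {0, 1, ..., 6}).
(a_0, …, a_2) = (5, 1, 2)

v_7(19/22) = 0 (numerator and denominator both coprime to 7), so x ∈ ℤ_7^×. Compute digits iteratively via a_i = x_i mod 7, x_{i+1} = (x_i − a_i)/7, with x_0 = x:
  x_0 = 19/22;  a_0 = 5;  x_1 = (x_0 − 5)/7 = -13/22
  x_1 = -13/22;  a_1 = 1;  x_2 = (x_1 − 1)/7 = -5/22
  x_2 = -5/22;  a_2 = 2;  x_3 = (x_2 − 2)/7 = -7/22
Digits: (5, 1, 2).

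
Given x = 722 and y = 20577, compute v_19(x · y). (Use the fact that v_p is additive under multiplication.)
v_19(14856594) = 5

v_p(x) = 2 (factor: 722 = 19^2 · 2); v_p(y) = 3 (factor: 20577 = 19^3 · 3). Additivity: v_p(xy) = v_p(x) + v_p(y) = 2 + 3 = 5. (Direct check: xy = 14856594 = 19^5 · (6).)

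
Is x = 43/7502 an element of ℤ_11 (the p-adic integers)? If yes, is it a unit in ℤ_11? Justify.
x ∉ ℤ_11 (v_11(x) = -2 < 0)

ℤ_11 = {x ∈ ℚ_11 : v_11(x) ≥ 0} and ℤ_11^× = {x ∈ ℤ_11 : v_11(x) = 0}. Here v_11(43/7502) = v_11(num) − v_11(den) = -2; compare against these criteria.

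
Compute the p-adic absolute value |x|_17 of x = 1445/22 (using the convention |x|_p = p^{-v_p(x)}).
|1445/22|_17 = 1/289

Step 1 — compute v_17(x) by factoring powers of 17 out of the numerator and denominator: v_17(1445/22) = 2. Step 2 — apply |x|_p = p^{-v_p(x)} = 17^{-2} = 1/289.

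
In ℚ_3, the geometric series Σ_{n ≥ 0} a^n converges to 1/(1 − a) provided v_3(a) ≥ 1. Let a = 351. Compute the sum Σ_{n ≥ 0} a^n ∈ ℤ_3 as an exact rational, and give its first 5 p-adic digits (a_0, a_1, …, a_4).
Σ a^n = 1/(1 − a) = -1/350;  first 5 digits = (1, 0, 0, 1, 1)

v_3(a) = 3 ≥ 1, so the series converges in ℤ_3 to 1/(1 − a) = 1/(1 − 351) = -1/350. Expand this rational in ℤ_3: compute digits iteratively via d_i = x_i mod 3, x_{i+1} = (x_i − d_i)/3. The first 5 digits are (1, 0, 0, 1, 1).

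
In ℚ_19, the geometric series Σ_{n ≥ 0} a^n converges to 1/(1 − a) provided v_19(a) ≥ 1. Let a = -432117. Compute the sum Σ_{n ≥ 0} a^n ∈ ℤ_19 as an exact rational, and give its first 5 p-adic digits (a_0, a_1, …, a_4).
Σ a^n = 1/(1 − a) = 1/432118;  first 5 digits = (1, 0, 0, 13, 15)

v_19(a) = 3 ≥ 1, so the series converges in ℤ_19 to 1/(1 − a) = 1/(1 − (-432117)) = 1/432118. Expand this rational in ℤ_19: compute digits iteratively via d_i = x_i mod 19, x_{i+1} = (x_i − d_i)/19. The first 5 digits are (1, 0, 0, 13, 15).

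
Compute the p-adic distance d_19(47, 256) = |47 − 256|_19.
d_19(47, 256) = 1/19

Step 1 — x − y = 47 − 256 = -209. Step 2 — v_19(-209) = 1 (factor: -209 = −(19^1 · 11); the sign does not affect v_p). Step 3 — |x − y|_19 = 19^{-1} = 1/19.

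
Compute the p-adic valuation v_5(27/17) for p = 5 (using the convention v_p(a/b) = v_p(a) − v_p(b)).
v_5(27/17) = 0

Factor powers of 5 from the numerator and denominator of the reduced fraction: 27 = 5^0 · 27 and 17 = 5^0 · 17. Apply v_p(a/b) = v_p(a) − v_p(b): v_5(27/17) = 0 − 0 = 0.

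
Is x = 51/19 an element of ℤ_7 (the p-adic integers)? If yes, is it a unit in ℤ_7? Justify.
x ∈ ℤ_7^× (unit); v_7(x) = 0

ℤ_7 = {x ∈ ℚ_7 : v_7(x) ≥ 0} and ℤ_7^× = {x ∈ ℤ_7 : v_7(x) = 0}. Here v_7(51/19) = v_7(num) − v_7(den) = 0; compare against these criteria.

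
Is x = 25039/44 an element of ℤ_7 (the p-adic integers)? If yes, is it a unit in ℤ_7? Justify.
x ∈ ℤ_7 but not a unit; v_7(x) = 3 > 0

ℤ_7 = {x ∈ ℚ_7 : v_7(x) ≥ 0} and ℤ_7^× = {x ∈ ℤ_7 : v_7(x) = 0}. Here v_7(25039/44) = v_7(num) − v_7(den) = 3; compare against these criteria.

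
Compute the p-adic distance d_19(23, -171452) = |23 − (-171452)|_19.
d_19(23, -171452) = 1/6859

Step 1 — x − y = 23 − (-171452) = 171475. Step 2 — v_19(171475) = 3 (factor: 171475 = (19^3 · 25); the sign does not affect v_p). Step 3 — |x − y|_19 = 19^{-3} = 1/6859.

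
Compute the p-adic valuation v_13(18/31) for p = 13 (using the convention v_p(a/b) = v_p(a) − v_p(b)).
v_13(18/31) = 0

Factor powers of 13 from the numerator and denominator of the reduced fraction: 18 = 13^0 · 18 and 31 = 13^0 · 31. Apply v_p(a/b) = v_p(a) − v_p(b): v_13(18/31) = 0 − 0 = 0.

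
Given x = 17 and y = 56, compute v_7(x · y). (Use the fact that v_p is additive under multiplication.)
v_7(952) = 1

v_p(x) = 0 (factor: 17 = 7^0 · 17); v_p(y) = 1 (factor: 56 = 7^1 · 8). Additivity: v_p(xy) = v_p(x) + v_p(y) = 0 + 1 = 1. (Direct check: xy = 952 = 7^1 · (136).)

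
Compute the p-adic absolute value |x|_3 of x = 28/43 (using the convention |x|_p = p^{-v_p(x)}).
|28/43|_3 = 1

Step 1 — compute v_3(x) by factoring powers of 3 out of the numerator and denominator: v_3(28/43) = 0. Step 2 — apply |x|_p = p^{-v_p(x)} = 3^{0} = 1.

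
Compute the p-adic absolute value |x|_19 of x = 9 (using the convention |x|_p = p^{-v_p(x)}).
|9|_19 = 1

Step 1 — compute v_19(x) by factoring powers of 19 out of the numerator and denominator: v_19(9) = 0. Step 2 — apply |x|_p = p^{-v_p(x)} = 19^{0} = 1.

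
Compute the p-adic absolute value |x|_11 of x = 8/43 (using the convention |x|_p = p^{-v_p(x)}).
|8/43|_11 = 1

Step 1 — compute v_11(x) by factoring powers of 11 out of the numerator and denominator: v_11(8/43) = 0. Step 2 — apply |x|_p = p^{-v_p(x)} = 11^{0} = 1.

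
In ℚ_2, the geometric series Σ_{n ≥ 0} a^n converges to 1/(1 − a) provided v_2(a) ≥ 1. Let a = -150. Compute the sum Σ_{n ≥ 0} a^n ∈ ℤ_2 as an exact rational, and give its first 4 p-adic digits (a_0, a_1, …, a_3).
Σ a^n = 1/(1 − a) = 1/151;  first 4 digits = (1, 1, 1, 0)

v_2(a) = 1 ≥ 1, so the series converges in ℤ_2 to 1/(1 − a) = 1/(1 − (-150)) = 1/151. Expand this rational in ℤ_2: compute digits iteratively via d_i = x_i mod 2, x_{i+1} = (x_i − d_i)/2. The first 4 digits are (1, 1, 1, 0).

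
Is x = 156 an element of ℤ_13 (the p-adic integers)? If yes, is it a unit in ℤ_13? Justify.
x ∈ ℤ_13 but not a unit; v_13(x) = 1 > 0

ℤ_13 = {x ∈ ℚ_13 : v_13(x) ≥ 0} and ℤ_13^× = {x ∈ ℤ_13 : v_13(x) = 0}. Here v_13(156) = v_13(num) − v_13(den) = 1; compare against these criteria.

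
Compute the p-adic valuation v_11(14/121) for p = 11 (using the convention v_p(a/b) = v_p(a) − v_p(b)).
v_11(14/121) = -2

Factor powers of 11 from the numerator and denominator of the reduced fraction: 14 = 11^0 · 14 and 121 = 11^2 · 1. Apply v_p(a/b) = v_p(a) − v_p(b): v_11(14/121) = 0 − 2 = -2.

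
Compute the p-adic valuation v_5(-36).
v_5(-36) = 0

v_5(n) is the largest exponent k such that 5^k divides n. Factor out: -36 = -5^0 · 36. (Sign doesn't affect v_p.) So v_5(-36) = 0.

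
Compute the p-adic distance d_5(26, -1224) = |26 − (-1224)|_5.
d_5(26, -1224) = 1/625

Step 1 — x − y = 26 − (-1224) = 1250. Step 2 — v_5(1250) = 4 (factor: 1250 = (5^4 · 2); the sign does not affect v_p). Step 3 — |x − y|_5 = 5^{-4} = 1/625.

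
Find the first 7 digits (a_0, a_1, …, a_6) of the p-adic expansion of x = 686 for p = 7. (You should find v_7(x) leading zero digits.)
(a_0, …, a_6) = (0, 0, 0, 2, 0, 0, 0)

v_7(686) = 3, so a_0 = ... = a_2 = 0. Factor out: x = 7^3 · u with u = 2 a unit in ℤ_7. Expand u iteratively via a_{v+i} = u_i mod 7, u_{i+1} = (u_i − a_{v+i})/7:
  u_0 = 2;  a_3 = 2;  u_1 = (u_0 − 2)/7 = 0
  u_1 = 0;  a_4 = 0;  u_2 = (u_1 − 0)/7 = 0
  u_2 = 0;  a_5 = 0;  u_3 = (u_2 − 0)/7 = 0
  u_3 = 0;  a_6 = 0;  u_4 = (u_3 − 0)/7 = 0
Digits: (0, 0, 0, 2, 0, 0, 0).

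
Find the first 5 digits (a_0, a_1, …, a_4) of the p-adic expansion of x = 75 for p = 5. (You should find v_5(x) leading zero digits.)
(a_0, …, a_4) = (0, 0, 3, 0, 0)

v_5(75) = 2, so a_0 = ... = a_1 = 0. Factor out: x = 5^2 · u with u = 3 a unit in ℤ_5. Expand u iteratively via a_{v+i} = u_i mod 5, u_{i+1} = (u_i − a_{v+i})/5:
  u_0 = 3;  a_2 = 3;  u_1 = (u_0 − 3)/5 = 0
  u_1 = 0;  a_3 = 0;  u_2 = (u_1 − 0)/5 = 0
  u_2 = 0;  a_4 = 0;  u_3 = (u_2 − 0)/5 = 0
Digits: (0, 0, 3, 0, 0).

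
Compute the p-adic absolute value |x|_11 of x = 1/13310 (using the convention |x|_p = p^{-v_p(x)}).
|1/13310|_11 = 1331

Step 1 — compute v_11(x) by factoring powers of 11 out of the numerator and denominator: v_11(1/13310) = -3. Step 2 — apply |x|_p = p^{-v_p(x)} = 11^{3} = 1331.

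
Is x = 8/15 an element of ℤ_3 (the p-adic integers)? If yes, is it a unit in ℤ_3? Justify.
x ∉ ℤ_3 (v_3(x) = -1 < 0)

ℤ_3 = {x ∈ ℚ_3 : v_3(x) ≥ 0} and ℤ_3^× = {x ∈ ℤ_3 : v_3(x) = 0}. Here v_3(8/15) = v_3(num) − v_3(den) = -1; compare against these criteria.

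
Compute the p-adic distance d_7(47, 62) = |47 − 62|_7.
d_7(47, 62) = 1

Step 1 — x − y = 47 − 62 = -15. Step 2 — v_7(-15) = 0 (factor: -15 = −(7^0 · 15); the sign does not affect v_p). Step 3 — |x − y|_7 = 7^{0} = 1.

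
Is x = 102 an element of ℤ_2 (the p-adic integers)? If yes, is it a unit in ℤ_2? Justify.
x ∈ ℤ_2 but not a unit; v_2(x) = 1 > 0

ℤ_2 = {x ∈ ℚ_2 : v_2(x) ≥ 0} and ℤ_2^× = {x ∈ ℤ_2 : v_2(x) = 0}. Here v_2(102) = v_2(num) − v_2(den) = 1; compare against these criteria.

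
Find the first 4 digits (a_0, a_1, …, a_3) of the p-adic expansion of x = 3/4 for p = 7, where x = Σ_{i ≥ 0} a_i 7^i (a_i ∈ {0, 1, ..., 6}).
(a_0, …, a_3) = (6, 1, 5, 1)

v_7(3/4) = 0 (numerator and denominator both coprime to 7), so x ∈ ℤ_7^×. Compute digits iteratively via a_i = x_i mod 7, x_{i+1} = (x_i − a_i)/7, with x_0 = x:
  x_0 = 3/4;  a_0 = 6;  x_1 = (x_0 − 6)/7 = -3/4
  x_1 = -3/4;  a_1 = 1;  x_2 = (x_1 − 1)/7 = -1/4
  x_2 = -1/4;  a_2 = 5;  x_3 = (x_2 − 5)/7 = -3/4
  x_3 = -3/4;  a_3 = 1;  x_4 = (x_3 − 1)/7 = -1/4
Digits: (6, 1, 5, 1).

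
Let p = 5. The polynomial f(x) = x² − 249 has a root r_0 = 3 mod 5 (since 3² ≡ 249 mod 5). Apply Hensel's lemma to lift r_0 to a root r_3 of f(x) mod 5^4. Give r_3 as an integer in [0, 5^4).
r_3 = 68 (mod 625)

Hensel's recurrence: r_{i+1} = r_i − f(r_i)·(f′(r_i))^{-1} mod 5^{i+2}, with f′(x) = 2x. Iterate:
  r_0 = 3 (mod 5)
  r_1 = 18 (mod 25)
  r_2 = 68 (mod 125)
  r_3 = 68 (mod 625)
Final: r_3 = 68, and one checks f(r_3) ≡ 0 mod 5^4.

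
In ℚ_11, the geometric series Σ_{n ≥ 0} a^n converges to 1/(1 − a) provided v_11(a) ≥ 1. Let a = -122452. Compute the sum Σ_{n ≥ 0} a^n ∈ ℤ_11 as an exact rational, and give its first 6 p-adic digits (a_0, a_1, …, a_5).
Σ a^n = 1/(1 − a) = 1/122453;  first 6 digits = (1, 0, 0, 7, 2, 10)

v_11(a) = 3 ≥ 1, so the series converges in ℤ_11 to 1/(1 − a) = 1/(1 − (-122452)) = 1/122453. Expand this rational in ℤ_11: compute digits iteratively via d_i = x_i mod 11, x_{i+1} = (x_i − d_i)/11. The first 6 digits are (1, 0, 0, 7, 2, 10).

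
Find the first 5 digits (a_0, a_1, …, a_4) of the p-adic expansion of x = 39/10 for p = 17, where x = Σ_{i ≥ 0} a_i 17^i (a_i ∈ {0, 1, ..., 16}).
(a_0, …, a_4) = (9, 15, 11, 1, 5)

v_17(39/10) = 0 (numerator and denominator both coprime to 17), so x ∈ ℤ_17^×. Compute digits iteratively via a_i = x_i mod 17, x_{i+1} = (x_i − a_i)/17, with x_0 = x:
  x_0 = 39/10;  a_0 = 9;  x_1 = (x_0 − 9)/17 = -3/10
  x_1 = -3/10;  a_1 = 15;  x_2 = (x_1 − 15)/17 = -9/10
  x_2 = -9/10;  a_2 = 11;  x_3 = (x_2 − 11)/17 = -7/10
  x_3 = -7/10;  a_3 = 1;  x_4 = (x_3 − 1)/17 = -1/10
  x_4 = -1/10;  a_4 = 5;  x_5 = (x_4 − 5)/17 = -3/10
Digits: (9, 15, 11, 1, 5).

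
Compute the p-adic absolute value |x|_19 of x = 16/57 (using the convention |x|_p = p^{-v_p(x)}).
|16/57|_19 = 19

Step 1 — compute v_19(x) by factoring powers of 19 out of the numerator and denominator: v_19(16/57) = -1. Step 2 — apply |x|_p = p^{-v_p(x)} = 19^{1} = 19.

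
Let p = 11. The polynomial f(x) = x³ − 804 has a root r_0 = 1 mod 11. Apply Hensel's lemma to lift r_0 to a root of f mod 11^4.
r_3 = 14103 (mod 14641)

Hensel: r_{i+1} = r_i − f(r_i)/f′(r_i) mod 11^{i+2}, where f′(x) = 3x². Iterate:
  r_0 = 1 (mod 11)
  r_1 = 67 (mod 121)
  r_2 = 793 (mod 1331)
  r_3 = 14103 (mod 14641)
Final: r = 14103 with f(r) ≡ 0 mod 11^4.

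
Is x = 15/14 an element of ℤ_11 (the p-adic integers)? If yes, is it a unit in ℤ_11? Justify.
x ∈ ℤ_11^× (unit); v_11(x) = 0

ℤ_11 = {x ∈ ℚ_11 : v_11(x) ≥ 0} and ℤ_11^× = {x ∈ ℤ_11 : v_11(x) = 0}. Here v_11(15/14) = v_11(num) − v_11(den) = 0; compare against these criteria.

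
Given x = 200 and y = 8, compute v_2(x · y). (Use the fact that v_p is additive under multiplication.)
v_2(1600) = 6

v_p(x) = 3 (factor: 200 = 2^3 · 25); v_p(y) = 3 (factor: 8 = 2^3 · 1). Additivity: v_p(xy) = v_p(x) + v_p(y) = 3 + 3 = 6. (Direct check: xy = 1600 = 2^6 · (25).)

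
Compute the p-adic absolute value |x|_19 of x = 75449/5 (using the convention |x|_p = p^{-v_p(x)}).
|75449/5|_19 = 1/6859

Step 1 — compute v_19(x) by factoring powers of 19 out of the numerator and denominator: v_19(75449/5) = 3. Step 2 — apply |x|_p = p^{-v_p(x)} = 19^{-3} = 1/6859.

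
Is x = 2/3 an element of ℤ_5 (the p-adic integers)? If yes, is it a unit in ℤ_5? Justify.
x ∈ ℤ_5^× (unit); v_5(x) = 0

ℤ_5 = {x ∈ ℚ_5 : v_5(x) ≥ 0} and ℤ_5^× = {x ∈ ℤ_5 : v_5(x) = 0}. Here v_5(2/3) = v_5(num) − v_5(den) = 0; compare against these criteria.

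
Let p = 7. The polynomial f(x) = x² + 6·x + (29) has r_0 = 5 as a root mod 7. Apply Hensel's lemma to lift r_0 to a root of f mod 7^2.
r_1 = 12 (mod 49)

Hensel: r_{i+1} = r_i − f(r_i)·(f′(r_i))^{-1} mod 7^{i+2}, f′(x) = 2x + 6. Iterate:
  r_0 = 5 (mod 7)
  r_1 = 12 (mod 49)
Final: r = 12 satisfies f(r) ≡ 0 mod 7^2.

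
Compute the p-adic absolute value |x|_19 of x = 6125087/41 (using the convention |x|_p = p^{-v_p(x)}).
|6125087/41|_19 = 1/130321

Step 1 — compute v_19(x) by factoring powers of 19 out of the numerator and denominator: v_19(6125087/41) = 4. Step 2 — apply |x|_p = p^{-v_p(x)} = 19^{-4} = 1/130321.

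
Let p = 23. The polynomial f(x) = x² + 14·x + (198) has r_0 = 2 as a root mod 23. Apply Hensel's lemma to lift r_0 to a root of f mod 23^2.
r_1 = 48 (mod 529)

Hensel: r_{i+1} = r_i − f(r_i)·(f′(r_i))^{-1} mod 23^{i+2}, f′(x) = 2x + 14. Iterate:
  r_0 = 2 (mod 23)
  r_1 = 48 (mod 529)
Final: r = 48 satisfies f(r) ≡ 0 mod 23^2.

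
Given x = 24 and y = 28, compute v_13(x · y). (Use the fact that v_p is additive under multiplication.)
v_13(672) = 0

v_p(x) = 0 (factor: 24 = 13^0 · 24); v_p(y) = 0 (factor: 28 = 13^0 · 28). Additivity: v_p(xy) = v_p(x) + v_p(y) = 0 + 0 = 0. (Direct check: xy = 672 = 13^0 · (672).)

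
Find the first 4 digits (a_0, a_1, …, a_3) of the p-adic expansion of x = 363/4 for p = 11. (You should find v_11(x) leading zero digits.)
(a_0, …, a_3) = (0, 0, 9, 2)

v_11(363/4) = 2, so a_0 = ... = a_1 = 0. Factor out: x = 11^2 · u with u = 3/4 a unit in ℤ_11. Expand u iteratively via a_{v+i} = u_i mod 11, u_{i+1} = (u_i − a_{v+i})/11:
  u_0 = 3/4;  a_2 = 9;  u_1 = (u_0 − 9)/11 = -3/4
  u_1 = -3/4;  a_3 = 2;  u_2 = (u_1 − 2)/11 = -1/4
Digits: (0, 0, 9, 2).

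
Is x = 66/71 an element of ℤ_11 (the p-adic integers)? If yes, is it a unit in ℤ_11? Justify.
x ∈ ℤ_11 but not a unit; v_11(x) = 1 > 0

ℤ_11 = {x ∈ ℚ_11 : v_11(x) ≥ 0} and ℤ_11^× = {x ∈ ℤ_11 : v_11(x) = 0}. Here v_11(66/71) = v_11(num) − v_11(den) = 1; compare against these criteria.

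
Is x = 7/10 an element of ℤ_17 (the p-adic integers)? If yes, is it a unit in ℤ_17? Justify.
x ∈ ℤ_17^× (unit); v_17(x) = 0

ℤ_17 = {x ∈ ℚ_17 : v_17(x) ≥ 0} and ℤ_17^× = {x ∈ ℤ_17 : v_17(x) = 0}. Here v_17(7/10) = v_17(num) − v_17(den) = 0; compare against these criteria.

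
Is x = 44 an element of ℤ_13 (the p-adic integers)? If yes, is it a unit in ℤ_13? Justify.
x ∈ ℤ_13^× (unit); v_13(x) = 0

ℤ_13 = {x ∈ ℚ_13 : v_13(x) ≥ 0} and ℤ_13^× = {x ∈ ℤ_13 : v_13(x) = 0}. Here v_13(44) = v_13(num) − v_13(den) = 0; compare against these criteria.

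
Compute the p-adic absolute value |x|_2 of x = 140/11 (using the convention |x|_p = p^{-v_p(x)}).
|140/11|_2 = 1/4

Step 1 — compute v_2(x) by factoring powers of 2 out of the numerator and denominator: v_2(140/11) = 2. Step 2 — apply |x|_p = p^{-v_p(x)} = 2^{-2} = 1/4.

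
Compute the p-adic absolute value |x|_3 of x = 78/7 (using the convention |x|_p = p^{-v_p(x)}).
|78/7|_3 = 1/3

Step 1 — compute v_3(x) by factoring powers of 3 out of the numerator and denominator: v_3(78/7) = 1. Step 2 — apply |x|_p = p^{-v_p(x)} = 3^{-1} = 1/3.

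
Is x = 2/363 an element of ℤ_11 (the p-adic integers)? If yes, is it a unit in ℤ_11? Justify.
x ∉ ℤ_11 (v_11(x) = -2 < 0)

ℤ_11 = {x ∈ ℚ_11 : v_11(x) ≥ 0} and ℤ_11^× = {x ∈ ℤ_11 : v_11(x) = 0}. Here v_11(2/363) = v_11(num) − v_11(den) = -2; compare against these criteria.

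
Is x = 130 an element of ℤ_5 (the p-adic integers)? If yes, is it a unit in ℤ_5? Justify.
x ∈ ℤ_5 but not a unit; v_5(x) = 1 > 0

ℤ_5 = {x ∈ ℚ_5 : v_5(x) ≥ 0} and ℤ_5^× = {x ∈ ℤ_5 : v_5(x) = 0}. Here v_5(130) = v_5(num) − v_5(den) = 1; compare against these criteria.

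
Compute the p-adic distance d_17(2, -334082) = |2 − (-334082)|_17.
d_17(2, -334082) = 1/83521

Step 1 — x − y = 2 − (-334082) = 334084. Step 2 — v_17(334084) = 4 (factor: 334084 = (17^4 · 4); the sign does not affect v_p). Step 3 — |x − y|_17 = 17^{-4} = 1/83521.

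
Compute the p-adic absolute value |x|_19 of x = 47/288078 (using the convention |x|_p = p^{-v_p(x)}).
|47/288078|_19 = 6859

Step 1 — compute v_19(x) by factoring powers of 19 out of the numerator and denominator: v_19(47/288078) = -3. Step 2 — apply |x|_p = p^{-v_p(x)} = 19^{3} = 6859.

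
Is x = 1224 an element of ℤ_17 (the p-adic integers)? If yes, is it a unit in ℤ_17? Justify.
x ∈ ℤ_17 but not a unit; v_17(x) = 1 > 0

ℤ_17 = {x ∈ ℚ_17 : v_17(x) ≥ 0} and ℤ_17^× = {x ∈ ℤ_17 : v_17(x) = 0}. Here v_17(1224) = v_17(num) − v_17(den) = 1; compare against these criteria.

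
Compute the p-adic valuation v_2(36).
v_2(36) = 2

v_2(n) is the largest exponent k such that 2^k divides n. Factor out: 36 = 2^2 · 9. (Sign doesn't affect v_p.) So v_2(36) = 2.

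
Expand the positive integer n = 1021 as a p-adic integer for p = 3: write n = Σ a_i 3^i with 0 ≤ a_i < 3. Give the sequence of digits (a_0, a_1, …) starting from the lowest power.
(a_0, a_1, …) = (1, 1, 2, 1, 0, 1, 1)

Repeated division by 3 gives the digits low-to-high: 1021 = 1 + 1·3^1 + 2·3^2 + 1·3^3 + 1·3^5 + 1·3^6. Digit sequence: (1, 1, 2, 1, 0, 1, 1).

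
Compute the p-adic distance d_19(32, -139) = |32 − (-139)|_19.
d_19(32, -139) = 1/19

Step 1 — x − y = 32 − (-139) = 171. Step 2 — v_19(171) = 1 (factor: 171 = (19^1 · 9); the sign does not affect v_p). Step 3 — |x − y|_19 = 19^{-1} = 1/19.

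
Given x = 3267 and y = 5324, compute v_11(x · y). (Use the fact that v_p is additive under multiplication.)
v_11(17393508) = 5

v_p(x) = 2 (factor: 3267 = 11^2 · 27); v_p(y) = 3 (factor: 5324 = 11^3 · 4). Additivity: v_p(xy) = v_p(x) + v_p(y) = 2 + 3 = 5. (Direct check: xy = 17393508 = 11^5 · (108).)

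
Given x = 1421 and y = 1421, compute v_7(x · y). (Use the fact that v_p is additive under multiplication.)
v_7(2019241) = 4

v_p(x) = 2 (factor: 1421 = 7^2 · 29); v_p(y) = 2 (factor: 1421 = 7^2 · 29). Additivity: v_p(xy) = v_p(x) + v_p(y) = 2 + 2 = 4. (Direct check: xy = 2019241 = 7^4 · (841).)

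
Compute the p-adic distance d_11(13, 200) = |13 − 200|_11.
d_11(13, 200) = 1/11

Step 1 — x − y = 13 − 200 = -187. Step 2 — v_11(-187) = 1 (factor: -187 = −(11^1 · 17); the sign does not affect v_p). Step 3 — |x − y|_11 = 11^{-1} = 1/11.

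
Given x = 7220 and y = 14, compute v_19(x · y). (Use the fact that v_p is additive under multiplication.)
v_19(101080) = 2

v_p(x) = 2 (factor: 7220 = 19^2 · 20); v_p(y) = 0 (factor: 14 = 19^0 · 14). Additivity: v_p(xy) = v_p(x) + v_p(y) = 2 + 0 = 2. (Direct check: xy = 101080 = 19^2 · (280).)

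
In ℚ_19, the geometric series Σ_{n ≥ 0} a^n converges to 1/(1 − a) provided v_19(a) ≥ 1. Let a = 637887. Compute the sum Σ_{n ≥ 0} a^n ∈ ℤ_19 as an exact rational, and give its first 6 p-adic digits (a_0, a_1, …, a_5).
Σ a^n = 1/(1 − a) = -1/637886;  first 6 digits = (1, 0, 0, 17, 4, 0)

v_19(a) = 3 ≥ 1, so the series converges in ℤ_19 to 1/(1 − a) = 1/(1 − 637887) = -1/637886. Expand this rational in ℤ_19: compute digits iteratively via d_i = x_i mod 19, x_{i+1} = (x_i − d_i)/19. The first 6 digits are (1, 0, 0, 17, 4, 0).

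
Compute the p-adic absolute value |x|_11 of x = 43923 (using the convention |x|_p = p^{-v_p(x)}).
|43923|_11 = 1/14641

Step 1 — compute v_11(x) by factoring powers of 11 out of the numerator and denominator: v_11(43923) = 4. Step 2 — apply |x|_p = p^{-v_p(x)} = 11^{-4} = 1/14641.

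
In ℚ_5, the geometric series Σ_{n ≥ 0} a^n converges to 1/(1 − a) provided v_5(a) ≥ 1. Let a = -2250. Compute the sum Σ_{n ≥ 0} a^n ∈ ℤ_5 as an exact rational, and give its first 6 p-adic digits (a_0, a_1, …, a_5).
Σ a^n = 1/(1 − a) = 1/2251;  first 6 digits = (1, 0, 0, 2, 1, 4)

v_5(a) = 3 ≥ 1, so the series converges in ℤ_5 to 1/(1 − a) = 1/(1 − (-2250)) = 1/2251. Expand this rational in ℤ_5: compute digits iteratively via d_i = x_i mod 5, x_{i+1} = (x_i − d_i)/5. The first 6 digits are (1, 0, 0, 2, 1, 4).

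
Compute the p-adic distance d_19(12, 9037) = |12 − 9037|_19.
d_19(12, 9037) = 1/361

Step 1 — x − y = 12 − 9037 = -9025. Step 2 — v_19(-9025) = 2 (factor: -9025 = −(19^2 · 25); the sign does not affect v_p). Step 3 — |x − y|_19 = 19^{-2} = 1/361.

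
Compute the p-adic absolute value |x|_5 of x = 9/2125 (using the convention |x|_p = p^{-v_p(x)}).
|9/2125|_5 = 125

Step 1 — compute v_5(x) by factoring powers of 5 out of the numerator and denominator: v_5(9/2125) = -3. Step 2 — apply |x|_p = p^{-v_p(x)} = 5^{3} = 125.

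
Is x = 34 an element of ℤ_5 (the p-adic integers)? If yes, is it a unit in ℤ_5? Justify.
x ∈ ℤ_5^× (unit); v_5(x) = 0

ℤ_5 = {x ∈ ℚ_5 : v_5(x) ≥ 0} and ℤ_5^× = {x ∈ ℤ_5 : v_5(x) = 0}. Here v_5(34) = v_5(num) − v_5(den) = 0; compare against these criteria.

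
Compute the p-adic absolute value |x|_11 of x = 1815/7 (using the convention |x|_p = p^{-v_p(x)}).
|1815/7|_11 = 1/121

Step 1 — compute v_11(x) by factoring powers of 11 out of the numerator and denominator: v_11(1815/7) = 2. Step 2 — apply |x|_p = p^{-v_p(x)} = 11^{-2} = 1/121.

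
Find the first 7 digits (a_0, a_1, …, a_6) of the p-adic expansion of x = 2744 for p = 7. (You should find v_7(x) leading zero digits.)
(a_0, …, a_6) = (0, 0, 0, 1, 1, 0, 0)

v_7(2744) = 3, so a_0 = ... = a_2 = 0. Factor out: x = 7^3 · u with u = 8 a unit in ℤ_7. Expand u iteratively via a_{v+i} = u_i mod 7, u_{i+1} = (u_i − a_{v+i})/7:
  u_0 = 8;  a_3 = 1;  u_1 = (u_0 − 1)/7 = 1
  u_1 = 1;  a_4 = 1;  u_2 = (u_1 − 1)/7 = 0
  u_2 = 0;  a_5 = 0;  u_3 = (u_2 − 0)/7 = 0
  u_3 = 0;  a_6 = 0;  u_4 = (u_3 − 0)/7 = 0
Digits: (0, 0, 0, 1, 1, 0, 0).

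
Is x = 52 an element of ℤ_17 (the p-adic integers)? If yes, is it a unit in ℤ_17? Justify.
x ∈ ℤ_17^× (unit); v_17(x) = 0

ℤ_17 = {x ∈ ℚ_17 : v_17(x) ≥ 0} and ℤ_17^× = {x ∈ ℤ_17 : v_17(x) = 0}. Here v_17(52) = v_17(num) − v_17(den) = 0; compare against these criteria.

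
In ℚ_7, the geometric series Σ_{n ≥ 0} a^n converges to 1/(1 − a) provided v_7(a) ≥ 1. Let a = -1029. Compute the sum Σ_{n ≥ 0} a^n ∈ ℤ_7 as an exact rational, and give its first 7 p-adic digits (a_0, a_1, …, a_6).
Σ a^n = 1/(1 − a) = 1/1030;  first 7 digits = (1, 0, 0, 4, 6, 6, 1)

v_7(a) = 3 ≥ 1, so the series converges in ℤ_7 to 1/(1 − a) = 1/(1 − (-1029)) = 1/1030. Expand this rational in ℤ_7: compute digits iteratively via d_i = x_i mod 7, x_{i+1} = (x_i − d_i)/7. The first 7 digits are (1, 0, 0, 4, 6, 6, 1).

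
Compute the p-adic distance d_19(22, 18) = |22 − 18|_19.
d_19(22, 18) = 1

Step 1 — x − y = 22 − 18 = 4. Step 2 — v_19(4) = 0 (factor: 4 = (19^0 · 4); the sign does not affect v_p). Step 3 — |x − y|_19 = 19^{0} = 1.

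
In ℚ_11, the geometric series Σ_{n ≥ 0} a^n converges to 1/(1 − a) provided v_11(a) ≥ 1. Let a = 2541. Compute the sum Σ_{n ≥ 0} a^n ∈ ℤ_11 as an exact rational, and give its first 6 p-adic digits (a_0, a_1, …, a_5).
Σ a^n = 1/(1 − a) = -1/2540;  first 6 digits = (1, 0, 10, 1, 1, 7)

v_11(a) = 2 ≥ 1, so the series converges in ℤ_11 to 1/(1 − a) = 1/(1 − 2541) = -1/2540. Expand this rational in ℤ_11: compute digits iteratively via d_i = x_i mod 11, x_{i+1} = (x_i − d_i)/11. The first 6 digits are (1, 0, 10, 1, 1, 7).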